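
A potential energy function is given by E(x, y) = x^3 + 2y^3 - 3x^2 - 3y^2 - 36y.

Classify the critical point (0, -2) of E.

local maximum

The mixed partial ∂²E/∂x∂y is 0, so the Hessian at any point is diag(E_xx, E_yy) = diag(6(x - 1), 6(2y - 1)).
At (0, -2): H = diag(-6, -30).
Both eigenvalues are negative, so H is negative definite: a local maximum.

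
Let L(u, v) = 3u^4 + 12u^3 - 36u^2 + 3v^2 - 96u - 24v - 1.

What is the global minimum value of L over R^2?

L(u,v) separates as P(u) + Q(v) − 1, so its minimum is min P + min Q − 1.
P'(u) = 12(u - 2)(u + 1)(u + 4) vanishes at u ∈ {-4, -1, 2}; Q'(v) = 6v - 24 vanishes at v ∈ {4}.
Local minima of P (where P''>0): P(-4)=-192, P(2)=-192. Local minima of Q: Q(4)=-48.
So the global minimum of L is P(-4) + Q(4) − 1 = -192 − 48 − 1 = -241, attained at (-4, 4).

-241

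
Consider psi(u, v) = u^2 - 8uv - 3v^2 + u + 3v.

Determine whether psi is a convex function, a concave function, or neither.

psi is quadratic, so its Hessian is the constant matrix H = [[2, -8], [-8, -6]].
det(H) = -76, tr(H) = -4.
det(H) < 0, so H is indefinite: neither convex nor concave.

neither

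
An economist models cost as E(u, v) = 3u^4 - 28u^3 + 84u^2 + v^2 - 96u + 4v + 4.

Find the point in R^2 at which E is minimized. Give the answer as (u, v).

E(u,v) separates as P(u) + Q(v) + 4, so its minimum is min P + min Q + 4.
P'(u) = 12(u - 4)(u - 2)(u - 1) vanishes at u ∈ {1, 2, 4}; Q'(v) = 2v + 4 vanishes at v ∈ {-2}.
Local minima of P (where P''>0): P(1)=-37, P(4)=-64. Local minima of Q: Q(-2)=-4.
So the global minimum of E is P(4) + Q(-2) + 4 = -64 − 4 + 4 = -64, attained at (4, -2).

(4, -2)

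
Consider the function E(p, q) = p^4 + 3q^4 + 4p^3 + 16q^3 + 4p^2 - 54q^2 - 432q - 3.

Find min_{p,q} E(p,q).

-1110

E(p,q) separates as A(p) + B(q) − 3, so its minimum is min A + min B − 3.
A'(p) = 4p(p + 1)(p + 2) vanishes at p ∈ {-2, -1, 0}; B'(q) = 12(q - 3)(q + 3)(q + 4) vanishes at q ∈ {-4, -3, 3}.
Local minima of A (where A''>0): A(-2)=0, A(0)=0. Local minima of B: B(-4)=608, B(3)=-1107.
So the global minimum of E is A(-2) + B(3) − 3 = 0 − 1107 − 3 = -1110, attained at (-2, 3).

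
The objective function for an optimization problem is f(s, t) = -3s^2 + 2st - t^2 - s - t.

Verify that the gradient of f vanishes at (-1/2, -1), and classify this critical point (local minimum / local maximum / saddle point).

∇f = (-6s + 2t - 1, 2s - 2t - 1); substituting (-1/2, -1) gives ∇f = (0, 0), so (-1/2, -1) is indeed a critical point.
The Hessian of f is constant: H = [[-6, 2], [2, -2]].
det(H) = (-6)·(-2) − 2² = 8.
det(H) > 0 and tr(H) = -8 < 0, so H is negative definite and the point is a local maximum.

local maximum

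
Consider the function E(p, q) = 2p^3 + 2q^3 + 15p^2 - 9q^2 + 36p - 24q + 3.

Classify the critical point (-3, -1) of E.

local maximum

The mixed partial ∂²E/∂p∂q is 0, so the Hessian at any point is diag(E_pp, E_qq) = diag(6(2p + 5), 6(2q - 3)).
At (-3, -1): H = diag(-6, -30).
Both eigenvalues are negative, so H is negative definite: a local maximum.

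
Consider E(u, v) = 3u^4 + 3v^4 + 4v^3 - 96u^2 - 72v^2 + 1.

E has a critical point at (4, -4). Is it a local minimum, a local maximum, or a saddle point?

local minimum

The mixed partial ∂²E/∂u∂v is 0, so the Hessian at any point is diag(E_uu, E_vv) = diag(12(3u^2 - 16), 12(3v^2 + 2v - 12)).
At (4, -4): H = diag(384, 336).
Both eigenvalues are positive, so H is positive definite: a local minimum.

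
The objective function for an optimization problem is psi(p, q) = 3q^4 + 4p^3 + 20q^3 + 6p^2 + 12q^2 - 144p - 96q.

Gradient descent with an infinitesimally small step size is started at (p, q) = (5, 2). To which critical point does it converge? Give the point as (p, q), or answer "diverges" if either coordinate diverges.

(3, 1)

psi is separable, so gradient descent decouples: p follows -∂psi/∂p, q follows -∂psi/∂q.
∂psi/∂p = 12(p - 3)(p + 4); at p=5 this is 216, so p decreases.
∂psi/∂q = 12(q - 1)(q + 2)(q + 4); at q=2 this is 288, so q decreases.
p converges to its nearest critical value 3 (a local min of the p-part); q converges to 1. The iterate converges to (3, 1).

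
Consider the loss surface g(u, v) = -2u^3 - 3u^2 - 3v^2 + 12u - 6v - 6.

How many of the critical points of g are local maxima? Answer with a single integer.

1

g separates as a function of u plus a function of v, so ∇g=0 decouples.
∂g/∂u = -6(u - 1)(u + 2) = 0 at u ∈ {-2, 1}; ∂g/∂v = -6(v + 1) = 0 at v ∈ {-1}.
The Hessian is diagonal: diag(g_uu, g_vv). Second derivatives: g_uu(-2)=18, g_uu(1)=-18; g_vv(-1)=-6.
Local maxima occur where both diagonal entries negative: (1, -1). Count: 1.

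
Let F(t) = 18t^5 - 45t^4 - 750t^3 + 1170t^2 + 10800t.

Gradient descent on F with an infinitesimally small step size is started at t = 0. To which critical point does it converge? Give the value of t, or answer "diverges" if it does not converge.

F'(t) = 90(t - 5)(t - 3)(t + 2)(t + 4), so F'(0) = 10800.
Gradient descent moves in the -F' direction, i.e. t is decreasing.
The nearest critical point in that direction is t = -2, where F'' = 6300 > 0 (a local minimum). The iterate converges there.

-2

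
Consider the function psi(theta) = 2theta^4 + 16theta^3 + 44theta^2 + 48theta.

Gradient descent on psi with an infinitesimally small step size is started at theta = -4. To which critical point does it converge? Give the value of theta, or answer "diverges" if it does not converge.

-3

psi'(theta) = 8(theta + 1)(theta + 2)(theta + 3), so psi'(-4) = -48.
Gradient descent moves in the -psi' direction, i.e. theta is increasing.
The nearest critical point in that direction is theta = -3, where psi'' = 16 > 0 (a local minimum). The iterate converges there.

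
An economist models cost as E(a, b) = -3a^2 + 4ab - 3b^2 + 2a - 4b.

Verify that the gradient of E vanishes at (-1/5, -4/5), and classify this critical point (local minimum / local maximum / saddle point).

local maximum

∇E = (-6a + 4b + 2, 4a - 6b - 4); substituting (-1/5, -4/5) gives ∇E = (0, 0), so (-1/5, -4/5) is indeed a critical point.
The Hessian of E is constant: H = [[-6, 4], [4, -6]].
det(H) = (-6)·(-6) − 4² = 20.
det(H) > 0 and tr(H) = -12 < 0, so H is negative definite and the point is a local maximum.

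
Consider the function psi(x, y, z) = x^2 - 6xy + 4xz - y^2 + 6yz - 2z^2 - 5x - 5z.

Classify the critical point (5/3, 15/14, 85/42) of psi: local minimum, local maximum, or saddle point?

saddle point

The Hessian is constant: H = [[2, -6, 4], [-6, -2, 6], [4, 6, -4]].
Leading principal minors: Δ₁ = 2, Δ₂ = -40, Δ₃ = -168.
The minors fit neither the all-positive nor the alternating-sign pattern, so H is indefinite: a saddle point.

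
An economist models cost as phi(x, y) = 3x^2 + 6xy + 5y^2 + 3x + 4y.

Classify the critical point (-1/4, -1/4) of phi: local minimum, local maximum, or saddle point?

The Hessian of phi is constant: H = [[6, 6], [6, 10]].
det(H) = 6·10 − 6² = 24.
det(H) > 0 and tr(H) = 16 > 0, so H is positive definite and the point is a local minimum.

local minimum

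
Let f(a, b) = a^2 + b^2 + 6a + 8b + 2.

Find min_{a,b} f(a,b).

f(a,b) separates as P(a) + Q(b) + 2, so its minimum is min P + min Q + 2.
P'(a) = 2a + 6 vanishes at a ∈ {-3}; Q'(b) = 2b + 8 vanishes at b ∈ {-4}.
Local minima of P (where P''>0): P(-3)=-9. Local minima of Q: Q(-4)=-16.
So the global minimum of f is P(-3) + Q(-4) + 2 = -9 − 16 + 2 = -23, attained at (-3, -4).

-23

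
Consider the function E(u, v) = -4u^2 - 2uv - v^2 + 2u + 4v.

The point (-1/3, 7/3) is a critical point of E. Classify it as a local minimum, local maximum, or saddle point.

The Hessian of E is constant: H = [[-8, -2], [-2, -2]].
det(H) = (-8)·(-2) − (-2)² = 12.
det(H) > 0 and tr(H) = -10 < 0, so H is negative definite and the point is a local maximum.

local maximum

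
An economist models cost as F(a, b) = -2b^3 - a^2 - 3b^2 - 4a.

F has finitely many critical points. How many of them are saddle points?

F separates as a function of a plus a function of b, so ∇F=0 decouples.
∂F/∂a = -2(a + 2) = 0 at a ∈ {-2}; ∂F/∂b = -6b(b + 1) = 0 at b ∈ {-1, 0}.
The Hessian is diagonal: diag(F_aa, F_bb). Second derivatives: F_aa(-2)=-2; F_bb(-1)=6, F_bb(0)=-6.
Saddle points occur where the two diagonal entries have opposite signs: (-2, -1). Count: 1.

1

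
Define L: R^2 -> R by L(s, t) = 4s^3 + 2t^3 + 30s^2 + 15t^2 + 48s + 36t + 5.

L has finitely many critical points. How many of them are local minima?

L separates as a function of s plus a function of t, so ∇L=0 decouples.
∂L/∂s = 12(s + 1)(s + 4) = 0 at s ∈ {-4, -1}; ∂L/∂t = 6(t + 2)(t + 3) = 0 at t ∈ {-3, -2}.
The Hessian is diagonal: diag(L_ss, L_tt). Second derivatives: L_ss(-4)=-36, L_ss(-1)=36; L_tt(-3)=-6, L_tt(-2)=6.
Local minima occur where both diagonal entries positive: (-1, -2). Count: 1.

1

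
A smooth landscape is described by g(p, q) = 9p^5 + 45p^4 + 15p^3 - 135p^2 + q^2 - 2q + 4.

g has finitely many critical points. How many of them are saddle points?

2

g separates as a function of p plus a function of q, so ∇g=0 decouples.
∂g/∂p = 45p(p - 1)(p + 2)(p + 3) = 0 at p ∈ {-3, -2, 0, 1}; ∂g/∂q = 2(q - 1) = 0 at q ∈ {1}.
The Hessian is diagonal: diag(g_pp, g_qq). Second derivatives: g_pp(-3)=-540, g_pp(-2)=270, g_pp(0)=-270, g_pp(1)=540; g_qq(1)=2.
Saddle points occur where the two diagonal entries have opposite signs: (-3, 1), (0, 1). Count: 2.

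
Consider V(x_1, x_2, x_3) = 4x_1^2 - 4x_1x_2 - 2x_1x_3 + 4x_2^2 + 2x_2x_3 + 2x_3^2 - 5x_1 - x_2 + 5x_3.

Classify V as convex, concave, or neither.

V is quadratic, so its Hessian is the constant matrix H = [[8, -4, -2], [-4, 8, 2], [-2, 2, 4]].
Leading principal minors: 8, 48, 160.
All positive ⇒ H ≻ 0 ⇒ convex.

convex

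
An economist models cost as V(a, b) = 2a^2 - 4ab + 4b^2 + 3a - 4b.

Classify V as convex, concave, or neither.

convex

V is quadratic, so its Hessian is the constant matrix H = [[4, -4], [-4, 8]].
det(H) = 16, tr(H) = 12.
det(H) > 0 and tr(H) > 0, so H is positive definite everywhere: convex.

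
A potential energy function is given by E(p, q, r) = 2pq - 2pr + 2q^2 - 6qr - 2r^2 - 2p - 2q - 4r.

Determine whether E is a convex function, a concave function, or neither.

neither

E is quadratic, so its Hessian is the constant matrix H = [[0, 2, -2], [2, 4, -6], [-2, -6, -4]].
Leading principal minors: 0, -4, 48.
Neither pattern holds ⇒ H is indefinite ⇒ neither convex nor concave.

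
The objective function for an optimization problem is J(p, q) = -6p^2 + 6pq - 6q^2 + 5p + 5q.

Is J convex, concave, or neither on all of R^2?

concave

J is quadratic, so its Hessian is the constant matrix H = [[-12, 6], [6, -12]].
det(H) = 108, tr(H) = -24.
det(H) > 0 and tr(H) < 0, so H is negative definite everywhere: concave.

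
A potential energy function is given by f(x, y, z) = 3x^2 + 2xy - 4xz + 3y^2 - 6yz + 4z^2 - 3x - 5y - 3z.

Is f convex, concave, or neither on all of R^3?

convex

f is quadratic, so its Hessian is the constant matrix H = [[6, 2, -4], [2, 6, -6], [-4, -6, 8]].
Leading principal minors: 6, 32, 40.
All positive ⇒ H ≻ 0 ⇒ convex.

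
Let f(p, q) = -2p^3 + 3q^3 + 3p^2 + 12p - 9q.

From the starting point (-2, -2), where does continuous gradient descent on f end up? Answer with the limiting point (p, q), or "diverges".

f is separable, so gradient descent decouples: p follows -∂f/∂p, q follows -∂f/∂q.
∂f/∂p = -6(p - 2)(p + 1); at p=-2 this is -24, so p increases.
∂f/∂q = 9(q - 1)(q + 1); at q=-2 this is 27, so q decreases.
The q-coordinate has no critical point in that direction and runs off to infinity.

diverges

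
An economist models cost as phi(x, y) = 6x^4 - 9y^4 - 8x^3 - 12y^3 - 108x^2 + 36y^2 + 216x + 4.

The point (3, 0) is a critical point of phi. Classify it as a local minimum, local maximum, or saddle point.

local minimum

The mixed partial ∂²phi/∂x∂y is 0, so the Hessian at any point is diag(phi_xx, phi_yy) = diag(24(3x^2 - 2x - 9), 36(-3y^2 - 2y + 2)).
At (3, 0): H = diag(288, 72).
Both eigenvalues are positive, so H is positive definite: a local minimum.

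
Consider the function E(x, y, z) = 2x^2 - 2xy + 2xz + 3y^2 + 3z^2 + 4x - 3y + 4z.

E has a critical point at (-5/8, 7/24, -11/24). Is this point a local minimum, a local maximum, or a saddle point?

The Hessian is constant: H = [[4, -2, 2], [-2, 6, 0], [2, 0, 6]].
Leading principal minors: Δ₁ = 4, Δ₂ = 20, Δ₃ = 96.
All leading minors are positive, so H is positive definite: a local minimum.

local minimum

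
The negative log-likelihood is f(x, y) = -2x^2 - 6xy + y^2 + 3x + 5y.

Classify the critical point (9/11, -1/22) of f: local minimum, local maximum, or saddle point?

The Hessian of f is constant: H = [[-4, -6], [-6, 2]].
det(H) = (-4)·2 − (-6)² = -44.
Since det(H) < 0, H is indefinite and the critical point is a saddle point.

saddle point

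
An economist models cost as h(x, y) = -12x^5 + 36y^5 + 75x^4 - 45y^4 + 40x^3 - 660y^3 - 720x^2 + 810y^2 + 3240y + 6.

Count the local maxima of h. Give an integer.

h separates as a function of x plus a function of y, so ∇h=0 decouples.
∂h/∂x = -60x(x - 4)(x - 3)(x + 2) = 0 at x ∈ {-2, 0, 3, 4}; ∂h/∂y = 180(y - 3)(y - 2)(y + 1)(y + 3) = 0 at y ∈ {-3, -1, 2, 3}.
The Hessian is diagonal: diag(h_xx, h_yy). Second derivatives: h_xx(-2)=3600, h_xx(0)=-1440, h_xx(3)=900, h_xx(4)=-1440; h_yy(-3)=-10800, h_yy(-1)=4320, h_yy(2)=-2700, h_yy(3)=4320.
Local maxima occur where both diagonal entries negative: (0, -3), (0, 2), (4, -3), (4, 2). Count: 4.

4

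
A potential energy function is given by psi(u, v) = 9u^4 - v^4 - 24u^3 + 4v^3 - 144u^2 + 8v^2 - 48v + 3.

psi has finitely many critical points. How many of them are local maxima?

2

psi separates as a function of u plus a function of v, so ∇psi=0 decouples.
∂psi/∂u = 36u(u - 4)(u + 2) = 0 at u ∈ {-2, 0, 4}; ∂psi/∂v = -4(v - 3)(v - 2)(v + 2) = 0 at v ∈ {-2, 2, 3}.
The Hessian is diagonal: diag(psi_uu, psi_vv). Second derivatives: psi_uu(-2)=432, psi_uu(0)=-288, psi_uu(4)=864; psi_vv(-2)=-80, psi_vv(2)=16, psi_vv(3)=-20.
Local maxima occur where both diagonal entries negative: (0, -2), (0, 3). Count: 2.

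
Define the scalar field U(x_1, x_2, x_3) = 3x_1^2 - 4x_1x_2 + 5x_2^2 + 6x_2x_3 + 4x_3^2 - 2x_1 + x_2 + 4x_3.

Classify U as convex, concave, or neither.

convex

U is quadratic, so its Hessian is the constant matrix H = [[6, -4, 0], [-4, 10, 6], [0, 6, 8]].
Leading principal minors: 6, 44, 136.
All positive ⇒ H ≻ 0 ⇒ convex.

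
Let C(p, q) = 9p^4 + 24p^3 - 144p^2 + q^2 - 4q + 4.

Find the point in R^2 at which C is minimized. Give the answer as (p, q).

(-4, 2)

C(p,q) separates as A(p) + B(q) + 4, so its minimum is min A + min B + 4.
A'(p) = 36p(p - 2)(p + 4) vanishes at p ∈ {-4, 0, 2}; B'(q) = 2q - 4 vanishes at q ∈ {2}.
Local minima of A (where A''>0): A(-4)=-1536, A(2)=-240. Local minima of B: B(2)=-4.
So the global minimum of C is A(-4) + B(2) + 4 = -1536 − 4 + 4 = -1536, attained at (-4, 2).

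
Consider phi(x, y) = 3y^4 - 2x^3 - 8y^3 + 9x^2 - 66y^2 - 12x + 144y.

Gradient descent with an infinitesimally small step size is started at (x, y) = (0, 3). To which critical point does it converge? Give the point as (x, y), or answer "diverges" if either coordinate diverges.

phi is separable, so gradient descent decouples: x follows -∂phi/∂x, y follows -∂phi/∂y.
∂phi/∂x = -6(x - 2)(x - 1); at x=0 this is -12, so x increases.
∂phi/∂y = 12(y - 4)(y - 1)(y + 3); at y=3 this is -144, so y increases.
x converges to its nearest critical value 1 (a local min of the x-part); y converges to 4. The iterate converges to (1, 4).

(1, 4)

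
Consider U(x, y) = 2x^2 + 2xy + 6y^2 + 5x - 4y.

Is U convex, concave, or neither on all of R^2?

convex

U is quadratic, so its Hessian is the constant matrix H = [[4, 2], [2, 12]].
det(H) = 44, tr(H) = 16.
det(H) > 0 and tr(H) > 0, so H is positive definite everywhere: convex.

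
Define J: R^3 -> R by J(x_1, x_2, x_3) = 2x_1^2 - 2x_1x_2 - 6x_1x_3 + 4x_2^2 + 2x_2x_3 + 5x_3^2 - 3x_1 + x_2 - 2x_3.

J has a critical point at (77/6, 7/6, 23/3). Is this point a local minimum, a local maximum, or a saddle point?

local minimum

The Hessian is constant: H = [[4, -2, -6], [-2, 8, 2], [-6, 2, 10]].
Leading principal minors: Δ₁ = 4, Δ₂ = 28, Δ₃ = 24.
All leading minors are positive, so H is positive definite: a local minimum.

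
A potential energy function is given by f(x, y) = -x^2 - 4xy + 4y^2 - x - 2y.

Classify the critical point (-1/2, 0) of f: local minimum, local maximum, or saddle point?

The Hessian of f is constant: H = [[-2, -4], [-4, 8]].
det(H) = (-2)·8 − (-4)² = -32.
Since det(H) < 0, H is indefinite and the critical point is a saddle point.

saddle point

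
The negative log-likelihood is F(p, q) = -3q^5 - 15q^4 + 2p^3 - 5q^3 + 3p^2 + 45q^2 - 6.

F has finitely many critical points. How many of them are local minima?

F separates as a function of p plus a function of q, so ∇F=0 decouples.
∂F/∂p = 6p(p + 1) = 0 at p ∈ {-1, 0}; ∂F/∂q = -15q(q - 1)(q + 2)(q + 3) = 0 at q ∈ {-3, -2, 0, 1}.
The Hessian is diagonal: diag(F_pp, F_qq). Second derivatives: F_pp(-1)=-6, F_pp(0)=6; F_qq(-3)=180, F_qq(-2)=-90, F_qq(0)=90, F_qq(1)=-180.
Local minima occur where both diagonal entries positive: (0, -3), (0, 0). Count: 2.

2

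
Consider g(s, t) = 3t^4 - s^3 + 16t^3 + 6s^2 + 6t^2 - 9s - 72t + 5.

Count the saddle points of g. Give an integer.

g separates as a function of s plus a function of t, so ∇g=0 decouples.
∂g/∂s = -3(s - 3)(s - 1) = 0 at s ∈ {1, 3}; ∂g/∂t = 12(t - 1)(t + 2)(t + 3) = 0 at t ∈ {-3, -2, 1}.
The Hessian is diagonal: diag(g_ss, g_tt). Second derivatives: g_ss(1)=6, g_ss(3)=-6; g_tt(-3)=48, g_tt(-2)=-36, g_tt(1)=144.
Saddle points occur where the two diagonal entries have opposite signs: (1, -2), (3, -3), (3, 1). Count: 3.

3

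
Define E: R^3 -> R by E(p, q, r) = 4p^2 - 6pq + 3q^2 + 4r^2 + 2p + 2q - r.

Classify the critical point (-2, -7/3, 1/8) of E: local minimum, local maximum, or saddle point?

The Hessian is constant: H = [[8, -6, 0], [-6, 6, 0], [0, 0, 8]].
Leading principal minors: Δ₁ = 8, Δ₂ = 12, Δ₃ = 96.
All leading minors are positive, so H is positive definite: a local minimum.

local minimum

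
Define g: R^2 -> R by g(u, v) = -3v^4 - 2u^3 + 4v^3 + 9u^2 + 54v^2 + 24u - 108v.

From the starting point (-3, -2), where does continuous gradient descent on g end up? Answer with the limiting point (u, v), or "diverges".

g is separable, so gradient descent decouples: u follows -∂g/∂u, v follows -∂g/∂v.
∂g/∂u = -6(u - 4)(u + 1); at u=-3 this is -84, so u increases.
∂g/∂v = -12(v - 3)(v - 1)(v + 3); at v=-2 this is -180, so v increases.
u converges to its nearest critical value -1 (a local min of the u-part); v converges to 1. The iterate converges to (-1, 1).

(-1, 1)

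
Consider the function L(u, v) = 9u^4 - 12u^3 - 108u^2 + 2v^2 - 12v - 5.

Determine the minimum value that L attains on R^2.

-590

L(u,v) separates as P(u) + Q(v) − 5, so its minimum is min P + min Q − 5.
P'(u) = 36u(u - 3)(u + 2) vanishes at u ∈ {-2, 0, 3}; Q'(v) = 4v - 12 vanishes at v ∈ {3}.
Local minima of P (where P''>0): P(-2)=-192, P(3)=-567. Local minima of Q: Q(3)=-18.
So the global minimum of L is P(3) + Q(3) − 5 = -567 − 18 − 5 = -590, attained at (3, 3).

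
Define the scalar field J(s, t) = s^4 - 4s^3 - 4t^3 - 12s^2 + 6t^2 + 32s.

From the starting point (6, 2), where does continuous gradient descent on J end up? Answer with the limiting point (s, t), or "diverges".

diverges

J is separable, so gradient descent decouples: s follows -∂J/∂s, t follows -∂J/∂t.
∂J/∂s = 4(s - 4)(s - 1)(s + 2); at s=6 this is 320, so s decreases.
∂J/∂t = -12t(t - 1); at t=2 this is -24, so t increases.
The t-coordinate has no critical point in that direction and runs off to infinity.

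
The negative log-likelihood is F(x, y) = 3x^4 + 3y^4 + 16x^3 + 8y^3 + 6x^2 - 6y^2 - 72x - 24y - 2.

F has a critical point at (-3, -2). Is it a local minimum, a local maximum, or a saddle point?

local minimum

The mixed partial ∂²F/∂x∂y is 0, so the Hessian at any point is diag(F_xx, F_yy) = diag(12(3x^2 + 8x + 1), 12(3y^2 + 4y - 1)).
At (-3, -2): H = diag(48, 36).
Both eigenvalues are positive, so H is positive definite: a local minimum.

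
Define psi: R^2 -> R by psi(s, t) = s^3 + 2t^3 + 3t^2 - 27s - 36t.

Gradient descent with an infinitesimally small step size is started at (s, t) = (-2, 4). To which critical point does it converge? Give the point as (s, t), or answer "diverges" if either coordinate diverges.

(3, 2)

psi is separable, so gradient descent decouples: s follows -∂psi/∂s, t follows -∂psi/∂t.
∂psi/∂s = 3(s - 3)(s + 3); at s=-2 this is -15, so s increases.
∂psi/∂t = 6(t - 2)(t + 3); at t=4 this is 84, so t decreases.
s converges to its nearest critical value 3 (a local min of the s-part); t converges to 2. The iterate converges to (3, 2).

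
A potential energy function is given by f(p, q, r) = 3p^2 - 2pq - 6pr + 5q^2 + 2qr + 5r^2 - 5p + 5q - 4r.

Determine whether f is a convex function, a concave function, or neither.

f is quadratic, so its Hessian is the constant matrix H = [[6, -2, -6], [-2, 10, 2], [-6, 2, 10]].
Leading principal minors: 6, 56, 224.
All positive ⇒ H ≻ 0 ⇒ convex.

convex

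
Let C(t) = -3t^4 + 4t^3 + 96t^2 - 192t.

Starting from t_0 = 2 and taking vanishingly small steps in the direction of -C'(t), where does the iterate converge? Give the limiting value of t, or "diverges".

C'(t) = -12(t - 4)(t - 1)(t + 4), so C'(2) = 144.
Gradient descent moves in the -C' direction, i.e. t is decreasing.
The nearest critical point in that direction is t = 1, where C'' = 180 > 0 (a local minimum). The iterate converges there.

1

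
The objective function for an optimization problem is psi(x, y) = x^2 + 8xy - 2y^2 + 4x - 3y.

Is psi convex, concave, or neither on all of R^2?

psi is quadratic, so its Hessian is the constant matrix H = [[2, 8], [8, -4]].
det(H) = -72, tr(H) = -2.
det(H) < 0, so H is indefinite: neither convex nor concave.

neither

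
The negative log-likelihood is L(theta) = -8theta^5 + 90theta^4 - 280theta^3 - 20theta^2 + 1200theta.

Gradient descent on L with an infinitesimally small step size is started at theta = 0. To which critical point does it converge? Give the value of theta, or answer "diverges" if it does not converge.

L'(theta) = -40(theta - 5)(theta - 3)(theta - 2)(theta + 1), so L'(0) = 1200.
Gradient descent moves in the -L' direction, i.e. theta is decreasing.
The nearest critical point in that direction is theta = -1, where L'' = 2880 > 0 (a local minimum). The iterate converges there.

-1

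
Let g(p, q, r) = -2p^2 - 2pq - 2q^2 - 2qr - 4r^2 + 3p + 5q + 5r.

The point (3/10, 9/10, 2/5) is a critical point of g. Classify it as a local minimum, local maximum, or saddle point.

local maximum

The Hessian is constant: H = [[-4, -2, 0], [-2, -4, -2], [0, -2, -8]].
Leading principal minors: Δ₁ = -4, Δ₂ = 12, Δ₃ = -80.
The minors alternate sign starting negative (−, +, −), so H is negative definite: a local maximum.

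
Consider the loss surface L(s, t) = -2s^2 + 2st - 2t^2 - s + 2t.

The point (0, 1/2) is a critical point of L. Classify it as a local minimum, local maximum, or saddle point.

The Hessian of L is constant: H = [[-4, 2], [2, -4]].
det(H) = (-4)·(-4) − 2² = 12.
det(H) > 0 and tr(H) = -8 < 0, so H is negative definite and the point is a local maximum.

local maximum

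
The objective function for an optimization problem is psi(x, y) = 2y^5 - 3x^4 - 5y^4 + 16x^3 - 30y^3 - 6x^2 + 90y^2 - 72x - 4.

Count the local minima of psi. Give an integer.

psi separates as a function of x plus a function of y, so ∇psi=0 decouples.
∂psi/∂x = -12(x - 3)(x - 2)(x + 1) = 0 at x ∈ {-1, 2, 3}; ∂psi/∂y = 10y(y - 3)(y - 2)(y + 3) = 0 at y ∈ {-3, 0, 2, 3}.
The Hessian is diagonal: diag(psi_xx, psi_yy). Second derivatives: psi_xx(-1)=-144, psi_xx(2)=36, psi_xx(3)=-48; psi_yy(-3)=-900, psi_yy(0)=180, psi_yy(2)=-100, psi_yy(3)=180.
Local minima occur where both diagonal entries positive: (2, 0), (2, 3). Count: 2.

2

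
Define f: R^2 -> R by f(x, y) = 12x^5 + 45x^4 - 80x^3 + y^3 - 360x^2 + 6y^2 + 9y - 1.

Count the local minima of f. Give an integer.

f separates as a function of x plus a function of y, so ∇f=0 decouples.
∂f/∂x = 60x(x - 2)(x + 2)(x + 3) = 0 at x ∈ {-3, -2, 0, 2}; ∂f/∂y = 3(y + 1)(y + 3) = 0 at y ∈ {-3, -1}.
The Hessian is diagonal: diag(f_xx, f_yy). Second derivatives: f_xx(-3)=-900, f_xx(-2)=480, f_xx(0)=-720, f_xx(2)=2400; f_yy(-3)=-6, f_yy(-1)=6.
Local minima occur where both diagonal entries positive: (-2, -1), (2, -1). Count: 2.

2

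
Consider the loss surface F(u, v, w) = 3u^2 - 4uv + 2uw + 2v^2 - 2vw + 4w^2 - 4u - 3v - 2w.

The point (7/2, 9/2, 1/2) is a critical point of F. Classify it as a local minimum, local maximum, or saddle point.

local minimum

The Hessian is constant: H = [[6, -4, 2], [-4, 4, -2], [2, -2, 8]].
Leading principal minors: Δ₁ = 6, Δ₂ = 8, Δ₃ = 56.
All leading minors are positive, so H is positive definite: a local minimum.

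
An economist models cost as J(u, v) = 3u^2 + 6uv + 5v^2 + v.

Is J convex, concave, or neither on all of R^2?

J is quadratic, so its Hessian is the constant matrix H = [[6, 6], [6, 10]].
det(H) = 24, tr(H) = 16.
det(H) > 0 and tr(H) > 0, so H is positive definite everywhere: convex.

convex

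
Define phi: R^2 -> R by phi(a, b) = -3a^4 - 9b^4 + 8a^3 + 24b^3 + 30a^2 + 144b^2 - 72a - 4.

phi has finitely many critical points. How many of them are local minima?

phi separates as a function of a plus a function of b, so ∇phi=0 decouples.
∂phi/∂a = -12(a - 3)(a - 1)(a + 2) = 0 at a ∈ {-2, 1, 3}; ∂phi/∂b = -36b(b - 4)(b + 2) = 0 at b ∈ {-2, 0, 4}.
The Hessian is diagonal: diag(phi_aa, phi_bb). Second derivatives: phi_aa(-2)=-180, phi_aa(1)=72, phi_aa(3)=-120; phi_bb(-2)=-432, phi_bb(0)=288, phi_bb(4)=-864.
Local minima occur where both diagonal entries positive: (1, 0). Count: 1.

1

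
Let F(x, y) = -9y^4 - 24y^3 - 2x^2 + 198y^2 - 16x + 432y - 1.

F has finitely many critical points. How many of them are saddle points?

F separates as a function of x plus a function of y, so ∇F=0 decouples.
∂F/∂x = -4(x + 4) = 0 at x ∈ {-4}; ∂F/∂y = -36(y - 3)(y + 1)(y + 4) = 0 at y ∈ {-4, -1, 3}.
The Hessian is diagonal: diag(F_xx, F_yy). Second derivatives: F_xx(-4)=-4; F_yy(-4)=-756, F_yy(-1)=432, F_yy(3)=-1008.
Saddle points occur where the two diagonal entries have opposite signs: (-4, -1). Count: 1.

1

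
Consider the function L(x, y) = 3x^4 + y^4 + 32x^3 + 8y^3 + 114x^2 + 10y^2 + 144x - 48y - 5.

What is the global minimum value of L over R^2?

-93

L(x,y) separates as P(x) + Q(y) − 5, so its minimum is min P + min Q − 5.
P'(x) = 12(x + 1)(x + 3)(x + 4) vanishes at x ∈ {-4, -3, -1}; Q'(y) = 4(y - 1)(y + 3)(y + 4) vanishes at y ∈ {-4, -3, 1}.
Local minima of P (where P''>0): P(-4)=-32, P(-1)=-59. Local minima of Q: Q(-4)=96, Q(1)=-29.
So the global minimum of L is P(-1) + Q(1) − 5 = -59 − 29 − 5 = -93, attained at (-1, 1).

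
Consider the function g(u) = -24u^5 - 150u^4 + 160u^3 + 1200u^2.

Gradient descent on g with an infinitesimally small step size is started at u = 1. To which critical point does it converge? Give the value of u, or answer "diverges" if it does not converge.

g'(u) = -120u(u - 2)(u + 2)(u + 5), so g'(1) = 2160.
Gradient descent moves in the -g' direction, i.e. u is decreasing.
The nearest critical point in that direction is u = 0, where g'' = 2400 > 0 (a local minimum). The iterate converges there.

0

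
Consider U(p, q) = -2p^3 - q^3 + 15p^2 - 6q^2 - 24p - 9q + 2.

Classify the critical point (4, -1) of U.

local maximum

The mixed partial ∂²U/∂p∂q is 0, so the Hessian at any point is diag(U_pp, U_qq) = diag(6(-2p + 5), -6(q + 2)).
At (4, -1): H = diag(-18, -6).
Both eigenvalues are negative, so H is negative definite: a local maximum.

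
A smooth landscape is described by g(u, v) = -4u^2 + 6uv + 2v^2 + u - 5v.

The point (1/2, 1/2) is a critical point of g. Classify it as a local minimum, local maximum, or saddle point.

The Hessian of g is constant: H = [[-8, 6], [6, 4]].
det(H) = (-8)·4 − 6² = -68.
Since det(H) < 0, H is indefinite and the critical point is a saddle point.

saddle point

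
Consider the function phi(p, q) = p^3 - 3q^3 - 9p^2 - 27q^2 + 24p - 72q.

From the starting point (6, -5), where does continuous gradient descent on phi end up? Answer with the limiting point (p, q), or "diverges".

phi is separable, so gradient descent decouples: p follows -∂phi/∂p, q follows -∂phi/∂q.
∂phi/∂p = 3(p - 4)(p - 2); at p=6 this is 24, so p decreases.
∂phi/∂q = -9(q + 2)(q + 4); at q=-5 this is -27, so q increases.
p converges to its nearest critical value 4 (a local min of the p-part); q converges to -4. The iterate converges to (4, -4).

(4, -4)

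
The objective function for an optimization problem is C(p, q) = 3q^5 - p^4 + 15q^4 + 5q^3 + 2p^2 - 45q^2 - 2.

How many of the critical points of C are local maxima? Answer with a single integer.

4

C separates as a function of p plus a function of q, so ∇C=0 decouples.
∂C/∂p = -4p(p - 1)(p + 1) = 0 at p ∈ {-1, 0, 1}; ∂C/∂q = 15q(q - 1)(q + 2)(q + 3) = 0 at q ∈ {-3, -2, 0, 1}.
The Hessian is diagonal: diag(C_pp, C_qq). Second derivatives: C_pp(-1)=-8, C_pp(0)=4, C_pp(1)=-8; C_qq(-3)=-180, C_qq(-2)=90, C_qq(0)=-90, C_qq(1)=180.
Local maxima occur where both diagonal entries negative: (-1, -3), (-1, 0), (1, -3), (1, 0). Count: 4.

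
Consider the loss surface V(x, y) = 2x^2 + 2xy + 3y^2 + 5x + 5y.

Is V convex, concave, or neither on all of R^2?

V is quadratic, so its Hessian is the constant matrix H = [[4, 2], [2, 6]].
det(H) = 20, tr(H) = 10.
det(H) > 0 and tr(H) > 0, so H is positive definite everywhere: convex.

convex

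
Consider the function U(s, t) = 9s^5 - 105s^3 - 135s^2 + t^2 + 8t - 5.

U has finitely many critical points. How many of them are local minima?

U separates as a function of s plus a function of t, so ∇U=0 decouples.
∂U/∂s = 45s(s - 3)(s + 1)(s + 2) = 0 at s ∈ {-2, -1, 0, 3}; ∂U/∂t = 2(t + 4) = 0 at t ∈ {-4}.
The Hessian is diagonal: diag(U_ss, U_tt). Second derivatives: U_ss(-2)=-450, U_ss(-1)=180, U_ss(0)=-270, U_ss(3)=2700; U_tt(-4)=2.
Local minima occur where both diagonal entries positive: (-1, -4), (3, -4). Count: 2.

2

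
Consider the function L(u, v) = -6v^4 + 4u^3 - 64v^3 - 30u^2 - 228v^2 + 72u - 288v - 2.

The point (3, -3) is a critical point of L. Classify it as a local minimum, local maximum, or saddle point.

The mixed partial ∂²L/∂u∂v is 0, so the Hessian at any point is diag(L_uu, L_vv) = diag(12(2u - 5), -24(3v^2 + 16v + 19)).
At (3, -3): H = diag(12, 48).
Both eigenvalues are positive, so H is positive definite: a local minimum.

local minimum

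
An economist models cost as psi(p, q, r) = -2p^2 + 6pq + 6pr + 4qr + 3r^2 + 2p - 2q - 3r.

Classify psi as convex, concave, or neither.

psi is quadratic, so its Hessian is the constant matrix H = [[-4, 6, 6], [6, 0, 4], [6, 4, 6]].
Leading principal minors: -4, -36, 136.
Neither pattern holds ⇒ H is indefinite ⇒ neither convex nor concave.

neither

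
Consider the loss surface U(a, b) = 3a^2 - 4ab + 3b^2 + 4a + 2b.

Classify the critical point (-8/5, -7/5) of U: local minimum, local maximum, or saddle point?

The Hessian of U is constant: H = [[6, -4], [-4, 6]].
det(H) = 6·6 − (-4)² = 20.
det(H) > 0 and tr(H) = 12 > 0, so H is positive definite and the point is a local minimum.

local minimum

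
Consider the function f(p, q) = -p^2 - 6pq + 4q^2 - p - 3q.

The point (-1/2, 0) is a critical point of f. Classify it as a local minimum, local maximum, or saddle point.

The Hessian of f is constant: H = [[-2, -6], [-6, 8]].
det(H) = (-2)·8 − (-6)² = -52.
Since det(H) < 0, H is indefinite and the critical point is a saddle point.

saddle point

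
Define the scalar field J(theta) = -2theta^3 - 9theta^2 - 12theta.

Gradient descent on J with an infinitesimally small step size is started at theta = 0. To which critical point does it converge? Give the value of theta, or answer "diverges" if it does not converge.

diverges

J'(theta) = -6(theta + 1)(theta + 2), so J'(0) = -12.
Gradient descent moves in the -J' direction, i.e. theta is increasing.
There is no critical point above theta=0, and J' keeps the same sign, so the iterate runs off to +∞.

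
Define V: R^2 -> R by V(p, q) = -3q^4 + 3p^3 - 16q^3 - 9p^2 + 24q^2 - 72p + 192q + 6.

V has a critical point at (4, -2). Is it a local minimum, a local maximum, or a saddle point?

local minimum

The mixed partial ∂²V/∂p∂q is 0, so the Hessian at any point is diag(V_pp, V_qq) = diag(18(p - 1), 12(-3q^2 - 8q + 4)).
At (4, -2): H = diag(54, 96).
Both eigenvalues are positive, so H is positive definite: a local minimum.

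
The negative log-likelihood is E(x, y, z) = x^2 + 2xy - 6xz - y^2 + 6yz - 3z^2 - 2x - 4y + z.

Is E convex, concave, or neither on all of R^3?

neither

E is quadratic, so its Hessian is the constant matrix H = [[2, 2, -6], [2, -2, 6], [-6, 6, -6]].
Leading principal minors: 2, -8, -96.
Neither pattern holds ⇒ H is indefinite ⇒ neither convex nor concave.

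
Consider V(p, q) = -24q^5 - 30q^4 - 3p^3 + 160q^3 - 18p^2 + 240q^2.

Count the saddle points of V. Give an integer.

4

V separates as a function of p plus a function of q, so ∇V=0 decouples.
∂V/∂p = -9p(p + 4) = 0 at p ∈ {-4, 0}; ∂V/∂q = -120q(q - 2)(q + 1)(q + 2) = 0 at q ∈ {-2, -1, 0, 2}.
The Hessian is diagonal: diag(V_pp, V_qq). Second derivatives: V_pp(-4)=36, V_pp(0)=-36; V_qq(-2)=960, V_qq(-1)=-360, V_qq(0)=480, V_qq(2)=-2880.
Saddle points occur where the two diagonal entries have opposite signs: (-4, -1), (-4, 2), (0, -2), (0, 0). Count: 4.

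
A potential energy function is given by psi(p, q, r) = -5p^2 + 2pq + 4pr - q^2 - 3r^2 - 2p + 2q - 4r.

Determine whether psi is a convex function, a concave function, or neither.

psi is quadratic, so its Hessian is the constant matrix H = [[-10, 2, 4], [2, -2, 0], [4, 0, -6]].
Leading principal minors: -10, 16, -64.
Signs alternate −, +, − ⇒ H ≺ 0 ⇒ concave.

concave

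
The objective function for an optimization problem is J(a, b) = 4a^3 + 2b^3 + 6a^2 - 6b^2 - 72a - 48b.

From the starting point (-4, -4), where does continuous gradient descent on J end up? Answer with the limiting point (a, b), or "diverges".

J is separable, so gradient descent decouples: a follows -∂J/∂a, b follows -∂J/∂b.
∂J/∂a = 12(a - 2)(a + 3); at a=-4 this is 72, so a decreases.
∂J/∂b = 6(b - 4)(b + 2); at b=-4 this is 96, so b decreases.
The a-coordinate has no critical point in that direction and runs off to infinity.

diverges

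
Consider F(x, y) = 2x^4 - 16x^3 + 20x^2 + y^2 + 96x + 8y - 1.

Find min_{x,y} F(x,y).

F(x,y) separates as P(x) + Q(y) − 1, so its minimum is min P + min Q − 1.
P'(x) = 8(x - 4)(x - 3)(x + 1) vanishes at x ∈ {-1, 3, 4}; Q'(y) = 2y + 8 vanishes at y ∈ {-4}.
Local minima of P (where P''>0): P(-1)=-58, P(4)=192. Local minima of Q: Q(-4)=-16.
So the global minimum of F is P(-1) + Q(-4) − 1 = -58 − 16 − 1 = -75, attained at (-1, -4).

-75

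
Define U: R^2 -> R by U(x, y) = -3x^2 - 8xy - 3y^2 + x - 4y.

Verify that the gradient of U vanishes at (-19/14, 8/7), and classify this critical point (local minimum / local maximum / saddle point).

∇U = (-6x - 8y + 1, -8x - 6y - 4); substituting (-19/14, 8/7) gives ∇U = (0, 0), so (-19/14, 8/7) is indeed a critical point.
The Hessian of U is constant: H = [[-6, -8], [-8, -6]].
det(H) = (-6)·(-6) − (-8)² = -28.
Since det(H) < 0, H is indefinite and the critical point is a saddle point.

saddle point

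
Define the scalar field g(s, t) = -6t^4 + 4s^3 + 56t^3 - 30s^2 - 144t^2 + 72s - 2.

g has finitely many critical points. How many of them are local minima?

g separates as a function of s plus a function of t, so ∇g=0 decouples.
∂g/∂s = 12(s - 3)(s - 2) = 0 at s ∈ {2, 3}; ∂g/∂t = -24t(t - 4)(t - 3) = 0 at t ∈ {0, 3, 4}.
The Hessian is diagonal: diag(g_ss, g_tt). Second derivatives: g_ss(2)=-12, g_ss(3)=12; g_tt(0)=-288, g_tt(3)=72, g_tt(4)=-96.
Local minima occur where both diagonal entries positive: (3, 3). Count: 1.

1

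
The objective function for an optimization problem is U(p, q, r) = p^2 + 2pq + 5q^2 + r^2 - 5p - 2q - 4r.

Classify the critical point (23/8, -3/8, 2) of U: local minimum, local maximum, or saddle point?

local minimum

The Hessian is constant: H = [[2, 2, 0], [2, 10, 0], [0, 0, 2]].
Leading principal minors: Δ₁ = 2, Δ₂ = 16, Δ₃ = 32.
All leading minors are positive, so H is positive definite: a local minimum.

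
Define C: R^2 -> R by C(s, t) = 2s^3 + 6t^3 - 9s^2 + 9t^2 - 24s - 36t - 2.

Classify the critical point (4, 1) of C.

local minimum

The mixed partial ∂²C/∂s∂t is 0, so the Hessian at any point is diag(C_ss, C_tt) = diag(6(2s - 3), 18(2t + 1)).
At (4, 1): H = diag(30, 54).
Both eigenvalues are positive, so H is positive definite: a local minimum.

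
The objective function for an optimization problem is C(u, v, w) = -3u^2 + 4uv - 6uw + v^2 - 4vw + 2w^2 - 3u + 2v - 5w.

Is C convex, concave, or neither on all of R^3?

neither

C is quadratic, so its Hessian is the constant matrix H = [[-6, 4, -6], [4, 2, -4], [-6, -4, 4]].
Leading principal minors: -6, -28, 104.
Neither pattern holds ⇒ H is indefinite ⇒ neither convex nor concave.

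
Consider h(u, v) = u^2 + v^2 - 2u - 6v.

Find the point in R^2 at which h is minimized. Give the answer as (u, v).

(1, 3)

h(u,v) separates as P(u) + Q(v), so its minimum is min P + min Q.
P'(u) = 2u - 2 vanishes at u ∈ {1}; Q'(v) = 2v - 6 vanishes at v ∈ {3}.
Local minima of P (where P''>0): P(1)=-1. Local minima of Q: Q(3)=-9.
So the global minimum of h is P(1) + Q(3) = -1 − 9 = -10, attained at (1, 3).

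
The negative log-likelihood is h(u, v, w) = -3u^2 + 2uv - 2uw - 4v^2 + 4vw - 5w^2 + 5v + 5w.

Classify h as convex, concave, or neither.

h is quadratic, so its Hessian is the constant matrix H = [[-6, 2, -2], [2, -8, 4], [-2, 4, -10]].
Leading principal minors: -6, 44, -344.
Signs alternate −, +, − ⇒ H ≺ 0 ⇒ concave.

concave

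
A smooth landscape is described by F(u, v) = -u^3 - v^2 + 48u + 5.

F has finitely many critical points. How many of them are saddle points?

1

F separates as a function of u plus a function of v, so ∇F=0 decouples.
∂F/∂u = -3(u - 4)(u + 4) = 0 at u ∈ {-4, 4}; ∂F/∂v = -2v = 0 at v ∈ {0}.
The Hessian is diagonal: diag(F_uu, F_vv). Second derivatives: F_uu(-4)=24, F_uu(4)=-24; F_vv(0)=-2.
Saddle points occur where the two diagonal entries have opposite signs: (-4, 0). Count: 1.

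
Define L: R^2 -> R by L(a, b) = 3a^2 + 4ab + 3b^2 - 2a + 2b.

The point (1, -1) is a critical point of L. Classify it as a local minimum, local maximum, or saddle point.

The Hessian of L is constant: H = [[6, 4], [4, 6]].
det(H) = 6·6 − 4² = 20.
det(H) > 0 and tr(H) = 12 > 0, so H is positive definite and the point is a local minimum.

local minimum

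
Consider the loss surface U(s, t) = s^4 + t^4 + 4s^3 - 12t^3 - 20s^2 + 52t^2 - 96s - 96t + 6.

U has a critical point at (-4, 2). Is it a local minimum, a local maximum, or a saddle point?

The mixed partial ∂²U/∂s∂t is 0, so the Hessian at any point is diag(U_ss, U_tt) = diag(4(3s^2 + 6s - 10), 4(3t^2 - 18t + 26)).
At (-4, 2): H = diag(56, 8).
Both eigenvalues are positive, so H is positive definite: a local minimum.

local minimum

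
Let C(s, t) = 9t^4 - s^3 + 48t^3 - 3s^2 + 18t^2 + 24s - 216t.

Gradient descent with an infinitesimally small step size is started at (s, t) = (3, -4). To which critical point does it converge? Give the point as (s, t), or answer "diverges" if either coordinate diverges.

C is separable, so gradient descent decouples: s follows -∂C/∂s, t follows -∂C/∂t.
∂C/∂s = -3(s - 2)(s + 4); at s=3 this is -21, so s increases.
∂C/∂t = 36(t - 1)(t + 2)(t + 3); at t=-4 this is -360, so t increases.
The s-coordinate has no critical point in that direction and runs off to infinity.

diverges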